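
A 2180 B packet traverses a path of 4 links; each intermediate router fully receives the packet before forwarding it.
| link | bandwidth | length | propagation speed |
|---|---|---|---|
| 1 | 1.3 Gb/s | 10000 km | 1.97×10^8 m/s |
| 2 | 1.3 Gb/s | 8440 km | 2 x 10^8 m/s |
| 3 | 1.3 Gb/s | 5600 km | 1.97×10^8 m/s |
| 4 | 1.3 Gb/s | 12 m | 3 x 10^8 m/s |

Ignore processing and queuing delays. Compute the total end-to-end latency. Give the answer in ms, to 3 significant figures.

L = 2180 × 8 = 17440 bits.
Transmission delay per hop = L/R = 17440/1300000000 = 0.0134154 ms; 4 hops → 0.0536615 ms.
Propagation delays (d/s per hop): 50.7614, 42.2, 28.4264, 4e-05 ms; sum = 121.388 ms.
End-to-end = 121 ms.

121 ms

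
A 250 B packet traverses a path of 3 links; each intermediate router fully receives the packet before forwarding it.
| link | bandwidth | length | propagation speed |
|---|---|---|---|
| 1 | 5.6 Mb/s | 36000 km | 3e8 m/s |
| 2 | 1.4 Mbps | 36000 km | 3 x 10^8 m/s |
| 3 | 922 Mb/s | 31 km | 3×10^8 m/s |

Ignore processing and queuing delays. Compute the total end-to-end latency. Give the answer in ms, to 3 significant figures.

242 ms

L = 250 × 8 = 2000 bits.
Transmission delays (L/R per hop): 0.357143, 1.42857, 0.0021692 ms; sum = 1.78788 ms.
Propagation delays (d/s per hop): 120, 120, 0.103333 ms; sum = 240.103 ms.
End-to-end = 242 ms.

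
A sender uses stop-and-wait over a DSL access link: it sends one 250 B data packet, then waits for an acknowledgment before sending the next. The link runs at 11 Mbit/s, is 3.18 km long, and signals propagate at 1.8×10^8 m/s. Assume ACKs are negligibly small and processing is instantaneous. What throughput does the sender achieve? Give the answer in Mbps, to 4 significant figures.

t_tx = L/R = 2000/11000000 = 0.000181818 s.
t_prop = 3180/180000000 = 1.76667e-05 s; RTT = 3.53333e-05 s.
Cycle = t_tx + RTT = 0.000217152 s.
Throughput = L / cycle = 2000 / 0.000217152 = 9.210 Mbps.

9.210 Mbps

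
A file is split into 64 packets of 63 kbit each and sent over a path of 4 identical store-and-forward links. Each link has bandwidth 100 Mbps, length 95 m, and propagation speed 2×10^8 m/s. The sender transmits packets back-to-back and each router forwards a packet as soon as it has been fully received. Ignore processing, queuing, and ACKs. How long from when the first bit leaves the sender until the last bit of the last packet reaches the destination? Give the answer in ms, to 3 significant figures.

42.2 ms

Per-hop transmission t_tx = L/R = 63000/100000000 = 0.63 ms.
Per-hop propagation t_prop = 95/200000000 = 0.000475 ms.
Pipeline fill: first packet needs 4·t_tx to clear all hops; remaining 63 packets each add one t_tx.
Total = (4+64-1)·t_tx + 4·t_prop = 67·0.63 + 4·0.000475 = 42.2 ms.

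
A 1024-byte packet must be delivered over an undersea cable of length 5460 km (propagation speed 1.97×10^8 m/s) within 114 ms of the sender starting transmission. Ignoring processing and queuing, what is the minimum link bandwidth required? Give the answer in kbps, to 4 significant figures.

94.94 kbps

L = 8192 bits.
Propagation delay = 5460000 / 197000000 = 27.7157 ms.
Transmission budget = 114 − 27.7157 = 86.2843 ms.
R ≥ L / t_tx = 8192 bits / 0.0862843 s = 94.94 kbps.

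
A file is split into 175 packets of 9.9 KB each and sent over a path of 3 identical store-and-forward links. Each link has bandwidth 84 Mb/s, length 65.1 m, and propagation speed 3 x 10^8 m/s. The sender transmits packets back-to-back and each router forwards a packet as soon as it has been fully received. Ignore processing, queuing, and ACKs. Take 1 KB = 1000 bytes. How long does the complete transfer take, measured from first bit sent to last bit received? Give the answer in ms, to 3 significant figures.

Per-hop transmission t_tx = L/R = 79200/84000000 = 0.942857 ms.
Per-hop propagation t_prop = 65.1/300000000 = 0.000217 ms.
Pipeline fill: first packet needs 3·t_tx to clear all hops; remaining 174 packets each add one t_tx.
Total = (3+175-1)·t_tx + 3·t_prop = 177·0.942857 + 3·0.000217 = 167 ms.

167 ms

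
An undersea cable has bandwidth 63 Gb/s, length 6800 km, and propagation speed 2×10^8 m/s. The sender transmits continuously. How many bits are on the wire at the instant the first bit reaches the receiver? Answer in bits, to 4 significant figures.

Propagation delay = 6800000 / 200000000 = 0.034 s.
BDP = R × t_prop = 63000000000 × 0.034 = 2142000000 bits.

2142000000 bits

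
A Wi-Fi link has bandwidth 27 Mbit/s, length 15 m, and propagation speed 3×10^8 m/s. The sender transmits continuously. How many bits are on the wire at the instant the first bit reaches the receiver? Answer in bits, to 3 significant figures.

Propagation delay = 15 / 300000000 = 5e-08 s.
BDP = R × t_prop = 27000000 × 5e-08 = 1.35 bits.

1.35 bits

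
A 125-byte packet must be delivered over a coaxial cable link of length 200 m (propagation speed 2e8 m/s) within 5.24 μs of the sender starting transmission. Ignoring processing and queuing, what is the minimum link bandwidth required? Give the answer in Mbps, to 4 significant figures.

235.8 Mbps

L = 1000 bits.
Propagation delay = 200 / 200000000 = 1 μs.
Transmission budget = 5.24 − 1 = 4.24 μs.
R ≥ L / t_tx = 1000 bits / 4.24e-06 s = 235.8 Mbps.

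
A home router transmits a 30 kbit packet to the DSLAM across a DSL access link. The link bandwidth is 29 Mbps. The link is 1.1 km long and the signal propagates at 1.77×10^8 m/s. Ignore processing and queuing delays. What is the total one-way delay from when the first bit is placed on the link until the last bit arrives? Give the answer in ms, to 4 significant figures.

L = 30000 bits.
Transmission delay = L/R = 30000 / 29000000 = 1.03448 ms.
Propagation delay = d/s = 1100 m / 177000000 m/s = 0.00621469 ms.
Total = 1.041 ms.

1.041 ms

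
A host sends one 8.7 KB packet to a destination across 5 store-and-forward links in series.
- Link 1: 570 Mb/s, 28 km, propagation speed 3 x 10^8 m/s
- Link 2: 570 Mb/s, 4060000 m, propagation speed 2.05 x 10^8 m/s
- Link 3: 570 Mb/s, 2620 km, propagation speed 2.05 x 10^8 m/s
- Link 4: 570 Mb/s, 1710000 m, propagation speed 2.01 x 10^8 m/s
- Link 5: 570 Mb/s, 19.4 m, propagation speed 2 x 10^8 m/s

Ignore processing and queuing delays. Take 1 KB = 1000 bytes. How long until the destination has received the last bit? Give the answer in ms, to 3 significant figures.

L = 69600 bits.
Transmission delay per hop = L/R = 69600/570000000 = 0.122105 ms; 5 hops → 0.610526 ms.
Propagation delays (d/s per hop): 0.0933333, 19.8049, 12.7805, 8.50746, 9.7e-05 ms; sum = 41.1863 ms.
End-to-end = 41.8 ms.

41.8 ms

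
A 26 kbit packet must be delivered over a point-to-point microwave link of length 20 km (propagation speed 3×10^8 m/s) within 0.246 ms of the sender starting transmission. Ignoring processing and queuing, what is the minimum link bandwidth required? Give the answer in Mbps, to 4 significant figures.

Propagation delay = 20000 / 300000000 = 0.0666667 ms.
Transmission budget = 0.246 − 0.0666667 = 0.179333 ms.
R ≥ L / t_tx = 26000 bits / 0.000179333 s = 145.0 Mbps.

145.0 Mbps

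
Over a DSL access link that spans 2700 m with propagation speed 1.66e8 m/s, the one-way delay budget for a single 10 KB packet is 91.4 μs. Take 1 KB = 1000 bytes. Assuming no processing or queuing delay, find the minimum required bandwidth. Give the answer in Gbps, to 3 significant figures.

L = 80000 bits.
Propagation delay = 2700 / 166000000 = 16.2651 μs.
Transmission budget = 91.4 − 16.2651 = 75.1349 μs.
R ≥ L / t_tx = 80000 bits / 7.51349e-05 s = 1.06 Gbps.

1.06 Gbps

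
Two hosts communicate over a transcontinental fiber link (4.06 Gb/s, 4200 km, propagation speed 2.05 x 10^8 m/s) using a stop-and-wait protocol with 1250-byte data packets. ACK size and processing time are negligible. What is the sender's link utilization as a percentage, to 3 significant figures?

t_tx = L/R = 10000/4.06e+09 = 2.46305e-06 s.
t_prop = 4200000/2.05e+08 = 0.0204878 s; RTT = 0.0409756 s.
Cycle = t_tx + RTT = 0.0409781 s.
Utilization = t_tx / cycle = 2.46305e-06/0.0409781 = 0.00601 %.

0.00601 %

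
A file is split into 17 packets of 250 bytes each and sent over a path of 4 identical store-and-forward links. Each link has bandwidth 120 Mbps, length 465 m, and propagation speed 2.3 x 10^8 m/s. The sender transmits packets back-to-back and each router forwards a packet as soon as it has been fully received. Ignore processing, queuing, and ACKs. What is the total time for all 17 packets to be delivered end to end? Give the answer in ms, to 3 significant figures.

Per-hop transmission t_tx = L/R = 2000/120000000 = 0.0166667 ms.
Per-hop propagation t_prop = 465/2.3e+08 = 0.00202174 ms.
Pipeline fill: first packet needs 4·t_tx to clear all hops; remaining 16 packets each add one t_tx.
Total = (4+17-1)·t_tx + 4·t_prop = 20·0.0166667 + 4·0.00202174 = 0.341 ms.

0.341 ms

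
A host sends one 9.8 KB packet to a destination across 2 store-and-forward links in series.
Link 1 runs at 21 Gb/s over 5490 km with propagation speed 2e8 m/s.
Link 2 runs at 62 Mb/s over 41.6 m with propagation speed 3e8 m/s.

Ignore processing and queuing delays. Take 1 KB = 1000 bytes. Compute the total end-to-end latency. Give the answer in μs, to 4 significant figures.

L = 78400 bits.
Transmission delays (L/R per hop): 3.73333, 1264.52 μs; sum = 1268.25 μs.
Propagation delays (d/s per hop): 27450, 0.138667 μs; sum = 27450.1 μs.
End-to-end = 28720 μs.

28720 μs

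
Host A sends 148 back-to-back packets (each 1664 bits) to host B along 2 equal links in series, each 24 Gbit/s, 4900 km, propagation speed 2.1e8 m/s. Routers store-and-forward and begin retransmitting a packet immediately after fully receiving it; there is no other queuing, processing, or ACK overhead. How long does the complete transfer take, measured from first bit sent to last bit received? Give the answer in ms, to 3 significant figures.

Per-hop transmission t_tx = L/R = 1664/24000000000 = 6.93333e-05 ms.
Per-hop propagation t_prop = 4900000/210000000 = 23.3333 ms.
Pipeline fill: first packet needs 2·t_tx to clear all hops; remaining 147 packets each add one t_tx.
Total = (2+148-1)·t_tx + 2·t_prop = 149·6.93333e-05 + 2·23.3333 = 46.7 ms.

46.7 ms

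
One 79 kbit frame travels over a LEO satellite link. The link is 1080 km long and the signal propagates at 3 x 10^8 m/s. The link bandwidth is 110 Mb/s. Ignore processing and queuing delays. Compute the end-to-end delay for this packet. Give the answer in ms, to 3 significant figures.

4.32 ms

L = 79000 bits.
Transmission delay = L/R = 79000 / 110000000 = 0.718182 ms.
Propagation delay = d/s = 1080000 m / 300000000 m/s = 3.6 ms.
Total = 4.32 ms.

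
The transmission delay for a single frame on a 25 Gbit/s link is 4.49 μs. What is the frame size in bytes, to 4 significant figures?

14030 bytes

L = R × t_tx = 25000000000 b/s × 4.49e-06 s = 112250 bits.
In bytes: 112250 / 8 = 14030 bytes.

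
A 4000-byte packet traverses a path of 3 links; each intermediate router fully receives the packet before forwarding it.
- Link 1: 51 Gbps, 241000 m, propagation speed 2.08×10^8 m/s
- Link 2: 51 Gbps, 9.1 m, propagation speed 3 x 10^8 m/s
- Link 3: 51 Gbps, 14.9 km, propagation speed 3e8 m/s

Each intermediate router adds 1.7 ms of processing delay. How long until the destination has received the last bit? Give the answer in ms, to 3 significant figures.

L = 4000 × 8 = 32000 bits.
Transmission delay per hop = L/R = 32000/51000000000 = 0.000627451 ms; 3 hops → 0.00188235 ms.
Propagation delays (d/s per hop): 1.15865, 3.03333e-05, 0.0496667 ms; sum = 1.20835 ms.
Processing at 2 router(s): 2 × 1.7 ms = 3.4 ms.
End-to-end = 4.61 ms.

4.61 ms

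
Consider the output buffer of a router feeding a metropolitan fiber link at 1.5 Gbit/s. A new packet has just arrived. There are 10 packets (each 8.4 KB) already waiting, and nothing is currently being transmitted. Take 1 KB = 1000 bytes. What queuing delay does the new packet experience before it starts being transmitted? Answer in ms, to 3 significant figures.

Each queued packet: L/R = 67200/1500000000 = 0.0448 ms.
10 queued → 0.448 ms.
Queuing delay = 0.448 ms.

0.448 ms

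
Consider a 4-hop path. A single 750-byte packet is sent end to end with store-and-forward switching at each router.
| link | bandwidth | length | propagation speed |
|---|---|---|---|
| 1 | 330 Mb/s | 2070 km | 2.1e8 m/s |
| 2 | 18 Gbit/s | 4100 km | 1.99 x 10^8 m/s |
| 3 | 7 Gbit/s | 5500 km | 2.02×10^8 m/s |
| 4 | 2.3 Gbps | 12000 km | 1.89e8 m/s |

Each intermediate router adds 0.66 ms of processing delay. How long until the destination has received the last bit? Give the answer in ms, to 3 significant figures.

123 ms

L = 750 × 8 = 6000 bits.
Transmission delays (L/R per hop): 0.0181818, 0.000333333, 0.000857143, 0.0026087 ms; sum = 0.021981 ms.
Propagation delays (d/s per hop): 9.85714, 20.603, 27.2277, 63.4921 ms; sum = 121.18 ms.
Processing at 3 router(s): 3 × 0.66 ms = 1.98 ms.
End-to-end = 123 ms.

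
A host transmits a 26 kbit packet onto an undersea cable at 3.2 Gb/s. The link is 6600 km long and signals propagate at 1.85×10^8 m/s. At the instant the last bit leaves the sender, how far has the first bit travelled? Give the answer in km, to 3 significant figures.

t_tx = L/R = 26000/3200000000 = 8.125e-06 s.
Distance = s × t_tx = 185000000 × 8.125e-06 = 1.50 km.

1.50 km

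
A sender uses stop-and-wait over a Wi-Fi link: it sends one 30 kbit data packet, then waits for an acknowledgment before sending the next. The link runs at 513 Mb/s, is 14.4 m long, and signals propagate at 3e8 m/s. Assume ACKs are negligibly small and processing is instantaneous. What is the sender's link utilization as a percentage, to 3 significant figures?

99.8 %

t_tx = L/R = 30000/513000000 = 5.84795e-05 s.
t_prop = 14.4/300000000 = 4.8e-08 s; RTT = 9.6e-08 s.
Cycle = t_tx + RTT = 5.85755e-05 s.
Utilization = t_tx / cycle = 5.84795e-05/5.85755e-05 = 99.8 %.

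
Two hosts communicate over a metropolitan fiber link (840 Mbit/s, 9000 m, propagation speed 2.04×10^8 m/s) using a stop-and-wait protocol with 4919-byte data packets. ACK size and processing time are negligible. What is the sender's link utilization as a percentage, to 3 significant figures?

34.7 %

t_tx = L/R = 39352/840000000 = 4.68476e-05 s.
t_prop = 9000/204000000 = 4.41176e-05 s; RTT = 8.82353e-05 s.
Cycle = t_tx + RTT = 0.000135083 s.
Utilization = t_tx / cycle = 4.68476e-05/0.000135083 = 34.7 %.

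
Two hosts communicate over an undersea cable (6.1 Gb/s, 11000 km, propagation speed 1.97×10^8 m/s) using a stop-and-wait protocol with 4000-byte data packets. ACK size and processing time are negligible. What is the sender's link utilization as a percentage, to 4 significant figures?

0.004697 %

t_tx = L/R = 32000/6100000000 = 5.2459e-06 s.
t_prop = 11000000/197000000 = 0.0558376 s; RTT = 0.111675 s.
Cycle = t_tx + RTT = 0.11168 s.
Utilization = t_tx / cycle = 5.2459e-06/0.11168 = 0.004697 %.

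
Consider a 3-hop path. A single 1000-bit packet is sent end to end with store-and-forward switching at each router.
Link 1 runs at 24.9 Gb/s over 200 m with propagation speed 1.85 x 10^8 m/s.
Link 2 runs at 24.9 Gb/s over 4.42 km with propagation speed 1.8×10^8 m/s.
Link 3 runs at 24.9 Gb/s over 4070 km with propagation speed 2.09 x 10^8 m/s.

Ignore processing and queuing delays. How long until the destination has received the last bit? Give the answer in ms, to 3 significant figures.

19.5 ms

Transmission delay per hop = L/R = 1000/24900000000 = 4.01606e-05 ms; 3 hops → 0.000120482 ms.
Propagation delays (d/s per hop): 0.00108108, 0.0245556, 19.4737 ms; sum = 19.4993 ms.
End-to-end = 19.5 ms.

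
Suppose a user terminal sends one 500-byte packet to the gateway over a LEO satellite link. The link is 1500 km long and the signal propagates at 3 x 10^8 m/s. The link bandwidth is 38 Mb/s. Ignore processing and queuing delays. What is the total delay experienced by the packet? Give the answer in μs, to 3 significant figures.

5110 μs

L = 500 × 8 = 4000 bits.
Transmission delay = L/R = 4000 / 38000000 = 105.263 μs.
Propagation delay = d/s = 1500000 m / 300000000 m/s = 5000 μs.
Total = 5110 μs.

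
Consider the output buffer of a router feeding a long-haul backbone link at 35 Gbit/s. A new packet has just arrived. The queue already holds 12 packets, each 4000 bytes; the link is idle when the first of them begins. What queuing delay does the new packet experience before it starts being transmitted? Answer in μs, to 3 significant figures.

Each queued packet: L/R = 32000/35000000000 = 0.914286 μs.
12 queued → 10.9714 μs.
Queuing delay = 11.0 μs.

11.0 μs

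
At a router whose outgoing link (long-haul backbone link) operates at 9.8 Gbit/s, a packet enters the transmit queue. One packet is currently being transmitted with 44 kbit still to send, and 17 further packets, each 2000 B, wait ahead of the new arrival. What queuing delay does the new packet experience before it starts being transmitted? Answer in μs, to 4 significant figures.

Each queued packet: L/R = 16000/9800000000 = 1.63265 μs.
17 queued → 27.7551 μs.
Plus remaining 44000 bits of current packet: 4.4898 μs.
Queuing delay = 32.24 μs.

32.24 μs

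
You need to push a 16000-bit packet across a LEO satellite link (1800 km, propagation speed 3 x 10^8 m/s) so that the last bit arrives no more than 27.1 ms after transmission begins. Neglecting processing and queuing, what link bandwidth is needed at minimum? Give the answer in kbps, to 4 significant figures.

Propagation delay = 1800000 / 300000000 = 6 ms.
Transmission budget = 27.1 − 6 = 21.1 ms.
R ≥ L / t_tx = 16000 bits / 0.0211 s = 758.3 kbps.

758.3 kbps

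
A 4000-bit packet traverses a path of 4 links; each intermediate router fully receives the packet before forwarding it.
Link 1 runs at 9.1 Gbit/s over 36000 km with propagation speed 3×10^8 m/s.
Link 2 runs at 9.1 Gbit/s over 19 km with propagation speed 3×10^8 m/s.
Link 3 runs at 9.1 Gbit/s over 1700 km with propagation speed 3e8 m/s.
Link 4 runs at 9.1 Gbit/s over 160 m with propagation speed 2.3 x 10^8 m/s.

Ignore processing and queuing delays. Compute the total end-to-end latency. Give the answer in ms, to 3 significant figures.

Transmission delay per hop = L/R = 4000/9100000000 = 0.00043956 ms; 4 hops → 0.00175824 ms.
Propagation delays (d/s per hop): 120, 0.0633333, 5.66667, 0.000695652 ms; sum = 125.731 ms.
End-to-end = 126 ms.

126 ms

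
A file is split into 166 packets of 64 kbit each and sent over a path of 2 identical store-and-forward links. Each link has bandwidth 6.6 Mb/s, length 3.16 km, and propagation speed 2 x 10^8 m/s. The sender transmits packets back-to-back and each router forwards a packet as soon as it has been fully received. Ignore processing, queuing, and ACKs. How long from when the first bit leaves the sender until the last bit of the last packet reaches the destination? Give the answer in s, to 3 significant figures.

Per-hop transmission t_tx = L/R = 64000/6600000 = 0.00969697 s.
Per-hop propagation t_prop = 3160/200000000 = 1.58e-05 s.
Pipeline fill: first packet needs 2·t_tx to clear all hops; remaining 165 packets each add one t_tx.
Total = (2+166-1)·t_tx + 2·t_prop = 167·0.00969697 + 2·1.58e-05 = 1.62 s.

1.62 s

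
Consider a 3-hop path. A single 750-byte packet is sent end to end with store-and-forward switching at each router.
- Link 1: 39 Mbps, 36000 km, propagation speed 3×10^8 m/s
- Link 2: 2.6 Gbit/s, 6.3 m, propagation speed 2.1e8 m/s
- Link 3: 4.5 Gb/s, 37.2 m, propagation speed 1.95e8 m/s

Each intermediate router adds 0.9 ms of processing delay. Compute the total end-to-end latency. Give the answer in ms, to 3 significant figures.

L = 750 × 8 = 6000 bits.
Transmission delays (L/R per hop): 0.153846, 0.00230769, 0.00133333 ms; sum = 0.157487 ms.
Propagation delays (d/s per hop): 120, 3e-05, 0.000190769 ms; sum = 120 ms.
Processing at 2 router(s): 2 × 0.9 ms = 1.8 ms.
End-to-end = 122 ms.

122 ms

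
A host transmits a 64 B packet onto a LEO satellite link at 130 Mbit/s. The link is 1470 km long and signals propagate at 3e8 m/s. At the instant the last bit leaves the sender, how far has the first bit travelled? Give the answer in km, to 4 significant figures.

1.182 km

t_tx = L/R = 512/130000000 = 3.93846e-06 s.
Distance = s × t_tx = 300000000 × 3.93846e-06 = 1.182 km.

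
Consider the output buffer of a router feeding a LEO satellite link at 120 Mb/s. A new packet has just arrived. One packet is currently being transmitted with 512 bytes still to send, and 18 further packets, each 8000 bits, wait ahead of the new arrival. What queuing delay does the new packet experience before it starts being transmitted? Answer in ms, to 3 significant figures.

1.23 ms

Each queued packet: L/R = 8000/120000000 = 0.0666667 ms.
18 queued → 1.2 ms.
Plus remaining 4096 bits of current packet: 0.0341333 ms.
Queuing delay = 1.23 ms.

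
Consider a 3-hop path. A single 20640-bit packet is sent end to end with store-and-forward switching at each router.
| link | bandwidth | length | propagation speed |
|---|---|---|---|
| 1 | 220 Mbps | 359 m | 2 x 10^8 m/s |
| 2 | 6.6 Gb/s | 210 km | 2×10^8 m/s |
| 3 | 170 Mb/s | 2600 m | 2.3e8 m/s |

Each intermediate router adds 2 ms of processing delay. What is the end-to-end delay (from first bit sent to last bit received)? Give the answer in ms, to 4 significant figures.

Transmission delays (L/R per hop): 0.0938182, 0.00312727, 0.121412 ms; sum = 0.218357 ms.
Propagation delays (d/s per hop): 0.001795, 1.05, 0.0113043 ms; sum = 1.0631 ms.
Processing at 2 router(s): 2 × 2 ms = 4 ms.
End-to-end = 5.281 ms.

5.281 ms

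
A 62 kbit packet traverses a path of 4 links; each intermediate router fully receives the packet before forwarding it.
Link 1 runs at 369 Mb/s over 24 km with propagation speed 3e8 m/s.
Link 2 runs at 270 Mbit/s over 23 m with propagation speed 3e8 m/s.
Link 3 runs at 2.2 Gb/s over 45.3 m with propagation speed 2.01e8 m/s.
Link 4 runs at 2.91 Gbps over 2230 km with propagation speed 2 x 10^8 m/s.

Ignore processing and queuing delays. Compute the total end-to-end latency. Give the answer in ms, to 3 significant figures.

L = 62000 bits.
Transmission delays (L/R per hop): 0.168022, 0.22963, 0.0281818, 0.0213058 ms; sum = 0.447139 ms.
Propagation delays (d/s per hop): 0.08, 7.66667e-05, 0.000225373, 11.15 ms; sum = 11.2303 ms.
End-to-end = 11.7 ms.

11.7 ms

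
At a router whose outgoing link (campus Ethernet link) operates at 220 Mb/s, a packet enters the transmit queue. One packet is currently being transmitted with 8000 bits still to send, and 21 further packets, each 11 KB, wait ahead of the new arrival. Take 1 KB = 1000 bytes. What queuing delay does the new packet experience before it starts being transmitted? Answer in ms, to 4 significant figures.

Each queued packet: L/R = 88000/220000000 = 0.4 ms.
21 queued → 8.4 ms.
Plus remaining 8000 bits of current packet: 0.0363636 ms.
Queuing delay = 8.436 ms.

8.436 ms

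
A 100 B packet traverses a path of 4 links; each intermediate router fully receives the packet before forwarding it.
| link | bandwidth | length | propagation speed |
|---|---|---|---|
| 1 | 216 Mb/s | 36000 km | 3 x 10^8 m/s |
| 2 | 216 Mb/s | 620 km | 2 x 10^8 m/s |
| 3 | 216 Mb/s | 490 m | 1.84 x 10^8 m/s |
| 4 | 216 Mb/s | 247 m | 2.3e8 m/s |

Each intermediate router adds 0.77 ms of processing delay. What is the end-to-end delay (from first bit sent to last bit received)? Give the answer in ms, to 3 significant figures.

125 ms

L = 100 × 8 = 800 bits.
Transmission delay per hop = L/R = 800/216000000 = 0.0037037 ms; 4 hops → 0.0148148 ms.
Propagation delays (d/s per hop): 120, 3.1, 0.00266304, 0.00107391 ms; sum = 123.104 ms.
Processing at 3 router(s): 3 × 0.77 ms = 2.31 ms.
End-to-end = 125 ms.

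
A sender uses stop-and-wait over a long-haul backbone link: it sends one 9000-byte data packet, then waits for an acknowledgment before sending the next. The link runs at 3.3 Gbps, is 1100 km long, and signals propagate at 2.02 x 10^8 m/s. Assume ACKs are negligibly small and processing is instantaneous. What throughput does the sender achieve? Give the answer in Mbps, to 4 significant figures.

6.598 Mbps

t_tx = L/R = 72000/3300000000 = 2.18182e-05 s.
t_prop = 1100000/202000000 = 0.00544554 s; RTT = 0.0108911 s.
Cycle = t_tx + RTT = 0.0109129 s.
Throughput = L / cycle = 72000 / 0.0109129 = 6.598 Mbps.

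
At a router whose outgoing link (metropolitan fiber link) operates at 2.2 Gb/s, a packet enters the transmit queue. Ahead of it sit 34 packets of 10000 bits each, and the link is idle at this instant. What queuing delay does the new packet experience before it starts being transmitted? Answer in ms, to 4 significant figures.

0.1545 ms

Each queued packet: L/R = 10000/2200000000 = 0.00454545 ms.
34 queued → 0.154545 ms.
Queuing delay = 0.1545 ms.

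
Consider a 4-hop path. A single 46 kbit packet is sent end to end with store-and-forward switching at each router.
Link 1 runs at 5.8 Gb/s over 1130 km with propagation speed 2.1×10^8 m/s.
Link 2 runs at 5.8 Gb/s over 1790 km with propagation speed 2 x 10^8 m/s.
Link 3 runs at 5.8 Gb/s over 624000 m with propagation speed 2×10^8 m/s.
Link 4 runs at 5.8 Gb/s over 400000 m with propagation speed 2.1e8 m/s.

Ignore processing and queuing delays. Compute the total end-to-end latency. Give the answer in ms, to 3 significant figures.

19.4 ms

L = 46000 bits.
Transmission delay per hop = L/R = 46000/5800000000 = 0.00793103 ms; 4 hops → 0.0317241 ms.
Propagation delays (d/s per hop): 5.38095, 8.95, 3.12, 1.90476 ms; sum = 19.3557 ms.
End-to-end = 19.4 ms.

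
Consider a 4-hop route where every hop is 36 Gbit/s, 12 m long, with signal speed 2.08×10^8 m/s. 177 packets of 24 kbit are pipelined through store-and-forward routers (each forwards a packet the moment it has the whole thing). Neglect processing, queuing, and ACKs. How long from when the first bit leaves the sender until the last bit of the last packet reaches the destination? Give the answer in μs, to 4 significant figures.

Per-hop transmission t_tx = L/R = 24000/36000000000 = 0.666667 μs.
Per-hop propagation t_prop = 12/208000000 = 0.0576923 μs.
Pipeline fill: first packet needs 4·t_tx to clear all hops; remaining 176 packets each add one t_tx.
Total = (4+177-1)·t_tx + 4·t_prop = 180·0.666667 + 4·0.0576923 = 120.2 μs.

120.2 μs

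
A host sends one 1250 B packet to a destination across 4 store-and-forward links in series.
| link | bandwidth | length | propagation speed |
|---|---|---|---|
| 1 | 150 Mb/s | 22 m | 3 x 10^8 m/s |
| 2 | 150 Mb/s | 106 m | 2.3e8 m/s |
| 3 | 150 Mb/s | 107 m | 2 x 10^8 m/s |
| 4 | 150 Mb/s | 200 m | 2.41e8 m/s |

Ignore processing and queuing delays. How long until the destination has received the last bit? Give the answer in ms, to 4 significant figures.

L = 1250 × 8 = 10000 bits.
Transmission delay per hop = L/R = 10000/150000000 = 0.0666667 ms; 4 hops → 0.266667 ms.
Propagation delays (d/s per hop): 7.33333e-05, 0.00046087, 0.000535, 0.000829876 ms; sum = 0.00189908 ms.
End-to-end = 0.2686 ms.

0.2686 ms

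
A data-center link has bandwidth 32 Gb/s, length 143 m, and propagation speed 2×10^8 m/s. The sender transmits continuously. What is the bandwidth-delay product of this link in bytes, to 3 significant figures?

2860 bytes

Propagation delay = 143 / 200000000 = 7.15e-07 s.
BDP = R × t_prop = 32000000000 × 7.15e-07 = 22880 bits.
In bytes: 22880/8 = 2860 bytes.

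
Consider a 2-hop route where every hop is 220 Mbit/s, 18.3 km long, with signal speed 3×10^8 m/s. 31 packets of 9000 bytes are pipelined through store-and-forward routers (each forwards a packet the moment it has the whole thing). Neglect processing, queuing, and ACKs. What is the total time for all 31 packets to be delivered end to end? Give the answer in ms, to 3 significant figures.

10.6 ms

Per-hop transmission t_tx = L/R = 72000/220000000 = 0.327273 ms.
Per-hop propagation t_prop = 18300/300000000 = 0.061 ms.
Pipeline fill: first packet needs 2·t_tx to clear all hops; remaining 30 packets each add one t_tx.
Total = (2+31-1)·t_tx + 2·t_prop = 32·0.327273 + 2·0.061 = 10.6 ms.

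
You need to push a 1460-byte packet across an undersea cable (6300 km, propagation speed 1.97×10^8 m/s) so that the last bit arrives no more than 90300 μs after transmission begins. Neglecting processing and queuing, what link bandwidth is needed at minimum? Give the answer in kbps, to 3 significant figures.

200 kbps

L = 11680 bits.
Propagation delay = 6300000 / 197000000 = 31979.7 μs.
Transmission budget = 90300 − 31979.7 = 58320.3 μs.
R ≥ L / t_tx = 11680 bits / 0.0583203 s = 200 kbps.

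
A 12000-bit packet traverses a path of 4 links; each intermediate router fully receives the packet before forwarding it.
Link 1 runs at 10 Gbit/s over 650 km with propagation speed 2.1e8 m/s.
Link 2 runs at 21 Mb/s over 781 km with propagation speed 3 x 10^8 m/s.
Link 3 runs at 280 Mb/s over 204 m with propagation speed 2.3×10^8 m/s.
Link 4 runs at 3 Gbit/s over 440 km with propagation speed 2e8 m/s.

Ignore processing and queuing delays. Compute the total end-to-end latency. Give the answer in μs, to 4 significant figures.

8519 μs

Transmission delays (L/R per hop): 1.2, 571.429, 42.8571, 4 μs; sum = 619.486 μs.
Propagation delays (d/s per hop): 3095.24, 2603.33, 0.886957, 2200 μs; sum = 7899.46 μs.
End-to-end = 8519 μs.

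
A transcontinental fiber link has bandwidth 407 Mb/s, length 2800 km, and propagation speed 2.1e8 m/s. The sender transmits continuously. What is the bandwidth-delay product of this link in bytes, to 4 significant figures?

Propagation delay = 2800000 / 210000000 = 0.0133333 s.
BDP = R × t_prop = 407000000 × 0.0133333 = 5426670 bits.
In bytes: 5426670/8 = 678300 bytes.

678300 bytes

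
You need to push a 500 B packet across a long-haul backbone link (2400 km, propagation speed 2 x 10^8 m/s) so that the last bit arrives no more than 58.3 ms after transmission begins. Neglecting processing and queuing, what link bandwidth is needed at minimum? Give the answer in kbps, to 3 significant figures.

86.4 kbps

L = 4000 bits.
Propagation delay = 2400000 / 200000000 = 12 ms.
Transmission budget = 58.3 − 12 = 46.3 ms.
R ≥ L / t_tx = 4000 bits / 0.0463 s = 86.4 kbps.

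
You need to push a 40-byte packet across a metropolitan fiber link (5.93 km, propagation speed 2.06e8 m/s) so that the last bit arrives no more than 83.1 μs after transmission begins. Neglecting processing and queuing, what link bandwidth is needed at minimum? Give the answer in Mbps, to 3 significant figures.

5.89 Mbps

L = 320 bits.
Propagation delay = 5930 / 206000000 = 28.7864 μs.
Transmission budget = 83.1 − 28.7864 = 54.3136 μs.
R ≥ L / t_tx = 320 bits / 5.43136e-05 s = 5.89 Mbps.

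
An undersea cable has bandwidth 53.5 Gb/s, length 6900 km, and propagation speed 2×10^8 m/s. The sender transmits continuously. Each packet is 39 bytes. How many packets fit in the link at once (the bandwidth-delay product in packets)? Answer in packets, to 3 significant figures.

5920000 packets

Propagation delay = 6900000 / 200000000 = 0.0345 s.
BDP = R × t_prop = 53500000000 × 0.0345 = 1845750000 bits.
In packets of 312 bits: 5920000 packets.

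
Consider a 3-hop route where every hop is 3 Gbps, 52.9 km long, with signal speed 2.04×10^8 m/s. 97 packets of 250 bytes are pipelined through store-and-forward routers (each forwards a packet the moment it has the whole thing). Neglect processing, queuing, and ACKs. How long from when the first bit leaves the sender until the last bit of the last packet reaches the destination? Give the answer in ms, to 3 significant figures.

0.844 ms

Per-hop transmission t_tx = L/R = 2000/3000000000 = 0.000666667 ms.
Per-hop propagation t_prop = 52900/204000000 = 0.259314 ms.
Pipeline fill: first packet needs 3·t_tx to clear all hops; remaining 96 packets each add one t_tx.
Total = (3+97-1)·t_tx + 3·t_prop = 99·0.000666667 + 3·0.259314 = 0.844 ms.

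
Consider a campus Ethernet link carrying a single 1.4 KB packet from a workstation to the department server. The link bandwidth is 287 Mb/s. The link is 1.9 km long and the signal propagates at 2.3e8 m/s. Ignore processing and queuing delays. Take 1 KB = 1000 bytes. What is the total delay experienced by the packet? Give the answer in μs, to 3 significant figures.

47.3 μs

L = 11200 bits.
Transmission delay = L/R = 11200 / 287000000 = 39.0244 μs.
Propagation delay = d/s = 1900 m / 2.3e+08 m/s = 8.26087 μs.
Total = 47.3 μs.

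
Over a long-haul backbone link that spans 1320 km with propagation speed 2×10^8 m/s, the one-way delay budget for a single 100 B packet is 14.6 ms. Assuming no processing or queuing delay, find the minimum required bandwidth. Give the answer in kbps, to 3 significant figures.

L = 800 bits.
Propagation delay = 1320000 / 200000000 = 6.6 ms.
Transmission budget = 14.6 − 6.6 = 8 ms.
R ≥ L / t_tx = 800 bits / 0.008 s = 100 kbps.

100 kbps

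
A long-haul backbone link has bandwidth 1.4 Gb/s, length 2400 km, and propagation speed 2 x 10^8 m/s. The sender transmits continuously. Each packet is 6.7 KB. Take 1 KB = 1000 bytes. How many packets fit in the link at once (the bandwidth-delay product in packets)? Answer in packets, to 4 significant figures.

313.4 packets

Propagation delay = 2400000 / 200000000 = 0.012 s.
BDP = R × t_prop = 1400000000 × 0.012 = 16800000 bits.
In packets of 53600 bits: 313.4 packets.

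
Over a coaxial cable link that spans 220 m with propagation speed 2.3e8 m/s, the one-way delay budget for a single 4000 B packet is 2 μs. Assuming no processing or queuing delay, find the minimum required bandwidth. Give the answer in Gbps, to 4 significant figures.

30.67 Gbps

L = 32000 bits.
Propagation delay = 220 / 2.3e+08 = 0.956522 μs.
Transmission budget = 2 − 0.956522 = 1.04348 μs.
R ≥ L / t_tx = 32000 bits / 1.04348e-06 s = 30.67 Gbps.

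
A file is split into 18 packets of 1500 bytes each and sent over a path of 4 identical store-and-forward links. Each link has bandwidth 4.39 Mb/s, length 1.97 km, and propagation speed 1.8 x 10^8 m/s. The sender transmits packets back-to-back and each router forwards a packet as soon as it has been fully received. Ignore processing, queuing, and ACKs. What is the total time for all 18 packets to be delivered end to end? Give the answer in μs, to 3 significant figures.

Per-hop transmission t_tx = L/R = 12000/4390000 = 2733.49 μs.
Per-hop propagation t_prop = 1970/180000000 = 10.9444 μs.
Pipeline fill: first packet needs 4·t_tx to clear all hops; remaining 17 packets each add one t_tx.
Total = (4+18-1)·t_tx + 4·t_prop = 21·2733.49 + 4·10.9444 = 57400 μs.

57400 μs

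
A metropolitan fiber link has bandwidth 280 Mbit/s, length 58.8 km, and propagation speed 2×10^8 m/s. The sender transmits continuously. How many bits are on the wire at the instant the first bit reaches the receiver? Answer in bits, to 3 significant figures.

82300 bits

Propagation delay = 58800 / 200000000 = 0.000294 s.
BDP = R × t_prop = 280000000 × 0.000294 = 82320 bits.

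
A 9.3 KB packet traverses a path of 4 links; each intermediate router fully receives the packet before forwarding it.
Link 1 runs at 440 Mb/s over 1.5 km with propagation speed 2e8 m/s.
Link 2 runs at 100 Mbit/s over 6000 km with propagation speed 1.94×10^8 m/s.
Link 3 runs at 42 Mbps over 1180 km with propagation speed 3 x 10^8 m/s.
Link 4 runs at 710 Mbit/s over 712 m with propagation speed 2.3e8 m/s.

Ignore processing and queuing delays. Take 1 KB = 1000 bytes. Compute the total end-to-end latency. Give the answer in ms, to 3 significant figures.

37.7 ms

L = 74400 bits.
Transmission delays (L/R per hop): 0.169091, 0.744, 1.77143, 0.104789 ms; sum = 2.78931 ms.
Propagation delays (d/s per hop): 0.0075, 30.9278, 3.93333, 0.00309565 ms; sum = 34.8718 ms.
End-to-end = 37.7 ms.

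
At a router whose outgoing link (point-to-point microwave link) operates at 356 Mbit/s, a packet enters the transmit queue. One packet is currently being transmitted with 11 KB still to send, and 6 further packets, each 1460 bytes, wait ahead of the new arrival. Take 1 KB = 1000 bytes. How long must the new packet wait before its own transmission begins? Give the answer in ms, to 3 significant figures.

0.444 ms

Each queued packet: L/R = 11680/356000000 = 0.032809 ms.
6 queued → 0.196854 ms.
Plus remaining 88000 bits of current packet: 0.247191 ms.
Queuing delay = 0.444 ms.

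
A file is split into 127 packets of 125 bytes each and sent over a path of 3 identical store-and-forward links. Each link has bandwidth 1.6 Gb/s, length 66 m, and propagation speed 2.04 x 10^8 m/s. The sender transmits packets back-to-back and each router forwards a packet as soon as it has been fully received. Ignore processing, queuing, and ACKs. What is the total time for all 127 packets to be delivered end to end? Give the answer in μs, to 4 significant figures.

81.60 μs

Per-hop transmission t_tx = L/R = 1000/1600000000 = 0.625 μs.
Per-hop propagation t_prop = 66/204000000 = 0.323529 μs.
Pipeline fill: first packet needs 3·t_tx to clear all hops; remaining 126 packets each add one t_tx.
Total = (3+127-1)·t_tx + 3·t_prop = 129·0.625 + 3·0.323529 = 81.60 μs.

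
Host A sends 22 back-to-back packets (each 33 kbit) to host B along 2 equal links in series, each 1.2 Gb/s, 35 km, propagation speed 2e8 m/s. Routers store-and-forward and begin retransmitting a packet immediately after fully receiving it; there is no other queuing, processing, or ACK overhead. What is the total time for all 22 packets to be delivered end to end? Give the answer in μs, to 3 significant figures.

Per-hop transmission t_tx = L/R = 33000/1200000000 = 27.5 μs.
Per-hop propagation t_prop = 35000/200000000 = 175 μs.
Pipeline fill: first packet needs 2·t_tx to clear all hops; remaining 21 packets each add one t_tx.
Total = (2+22-1)·t_tx + 2·t_prop = 23·27.5 + 2·175 = 983 μs.

983 μs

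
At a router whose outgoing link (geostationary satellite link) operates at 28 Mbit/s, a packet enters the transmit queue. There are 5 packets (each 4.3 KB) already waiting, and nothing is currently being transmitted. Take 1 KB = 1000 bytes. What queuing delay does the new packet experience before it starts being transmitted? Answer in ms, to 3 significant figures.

6.14 ms

Each queued packet: L/R = 34400/28000000 = 1.22857 ms.
5 queued → 6.14286 ms.
Queuing delay = 6.14 ms.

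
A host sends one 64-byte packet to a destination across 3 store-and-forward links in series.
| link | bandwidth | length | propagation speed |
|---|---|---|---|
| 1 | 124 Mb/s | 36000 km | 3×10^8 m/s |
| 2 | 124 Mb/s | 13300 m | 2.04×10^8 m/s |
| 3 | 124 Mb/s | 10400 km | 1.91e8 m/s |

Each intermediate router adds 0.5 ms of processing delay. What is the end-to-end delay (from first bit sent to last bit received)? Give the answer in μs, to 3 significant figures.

176000 μs

L = 64 × 8 = 512 bits.
Transmission delay per hop = L/R = 512/124000000 = 4.12903 μs; 3 hops → 12.3871 μs.
Propagation delays (d/s per hop): 120000, 65.1961, 54450.3 μs; sum = 174515 μs.
Processing at 2 router(s): 2 × 0.5 ms = 1000 μs.
End-to-end = 176000 μs.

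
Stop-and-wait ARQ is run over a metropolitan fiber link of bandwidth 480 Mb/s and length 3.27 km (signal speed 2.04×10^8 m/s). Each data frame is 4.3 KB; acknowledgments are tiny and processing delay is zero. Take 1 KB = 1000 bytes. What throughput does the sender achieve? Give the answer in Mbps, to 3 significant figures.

332 Mbps

t_tx = L/R = 34400/480000000 = 7.16667e-05 s.
t_prop = 3270/204000000 = 1.60294e-05 s; RTT = 3.20588e-05 s.
Cycle = t_tx + RTT = 0.000103725 s.
Throughput = L / cycle = 34400 / 0.000103725 = 332 Mbps.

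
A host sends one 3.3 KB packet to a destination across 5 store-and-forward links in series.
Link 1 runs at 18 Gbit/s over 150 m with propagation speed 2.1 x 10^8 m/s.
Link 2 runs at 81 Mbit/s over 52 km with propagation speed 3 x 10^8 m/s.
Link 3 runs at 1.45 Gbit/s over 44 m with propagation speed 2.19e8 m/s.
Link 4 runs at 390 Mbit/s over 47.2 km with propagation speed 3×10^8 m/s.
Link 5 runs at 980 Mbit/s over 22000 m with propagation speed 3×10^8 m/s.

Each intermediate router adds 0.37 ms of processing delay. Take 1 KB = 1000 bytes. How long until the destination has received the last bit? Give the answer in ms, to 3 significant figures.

2.33 ms

L = 26400 bits.
Transmission delays (L/R per hop): 0.00146667, 0.325926, 0.0182069, 0.0676923, 0.0269388 ms; sum = 0.440231 ms.
Propagation delays (d/s per hop): 0.000714286, 0.173333, 0.000200913, 0.157333, 0.0733333 ms; sum = 0.404915 ms.
Processing at 4 router(s): 4 × 0.37 ms = 1.48 ms.
End-to-end = 2.33 ms.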